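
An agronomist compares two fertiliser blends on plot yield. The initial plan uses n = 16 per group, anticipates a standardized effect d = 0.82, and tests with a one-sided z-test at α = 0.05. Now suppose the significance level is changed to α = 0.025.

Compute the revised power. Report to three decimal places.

Power ≈ 0.640

δ = d·√(n/2) = 0.82 × √(16/2) = 2.3193 (unchanged). New critical value: z_{0.025} = 1.960.
Revised power = Φ(δ − 1.960) = Φ(0.359) = 0.6403.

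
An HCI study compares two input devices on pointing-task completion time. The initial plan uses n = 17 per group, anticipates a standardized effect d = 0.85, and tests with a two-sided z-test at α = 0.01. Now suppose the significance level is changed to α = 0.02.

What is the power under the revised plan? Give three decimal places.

Power ≈ 0.560

δ = d·√(n/2) = 0.85 × √(17/2) = 2.4782 (unchanged). New critical value: z_{0.01} = 2.326.
Revised power = Φ(δ − 2.326) + Φ(−δ − 2.326) = Φ(0.152) + Φ(-4.805) = 0.5603 + 0.0000 = 0.5603.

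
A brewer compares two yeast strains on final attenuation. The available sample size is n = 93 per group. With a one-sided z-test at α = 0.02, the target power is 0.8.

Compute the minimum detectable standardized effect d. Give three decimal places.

Need Φ(δ − 2.054) = 0.8, so δ = 2.054 + 0.842 = 2.895.
δ = d·√(n/2) ⇒ d = δ/√(n/2) = 2.895/√(93/2) = 0.4246.

d ≈ 0.425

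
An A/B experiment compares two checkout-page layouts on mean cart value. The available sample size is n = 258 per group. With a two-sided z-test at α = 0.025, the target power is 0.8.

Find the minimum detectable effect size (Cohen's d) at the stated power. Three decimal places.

d ≈ 0.271

Required noncentrality: δ = z_{0.0125} + z_{0.20} = 2.241 + 0.842 = 3.083.
(The second rejection-region term Φ(−δ − z_{α/2}) is negligible and dropped.)
δ = d·√(n/2) ⇒ d = δ/√(n/2) = 3.083/√(258/2) = 0.2714.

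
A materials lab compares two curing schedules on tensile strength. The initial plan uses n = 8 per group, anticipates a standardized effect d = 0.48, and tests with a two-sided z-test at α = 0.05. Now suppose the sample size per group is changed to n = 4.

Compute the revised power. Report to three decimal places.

With n = 4 per group: δ = d·√(n/2) = 0.48 × √(4/2) = 0.6788. Critical value z_{0.025} = 1.960.
Revised power = Φ(δ − 1.960) + Φ(−δ − 1.960) = Φ(-1.281) + Φ(-2.639) = 0.1001 + 0.0042 = 0.1042.

Power ≈ 0.104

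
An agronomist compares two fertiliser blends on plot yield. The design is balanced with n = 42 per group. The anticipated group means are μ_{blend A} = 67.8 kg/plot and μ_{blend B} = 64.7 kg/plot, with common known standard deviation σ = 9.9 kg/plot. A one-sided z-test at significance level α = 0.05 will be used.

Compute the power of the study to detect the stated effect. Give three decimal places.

Standardized effect: d = |μ_{blend A} − μ_{blend B}| / σ = |67.8 − 64.7| / 9.9 = 0.3131
Noncentrality parameter: δ = d·√(n/2) = 0.3131 × √(42/2) = 1.4349
One-sided α = 0.05 → critical value z_{0.05} = 1.645.
Power = Φ(δ − 1.645) = Φ(-0.210) = 0.4169.

Power ≈ 0.417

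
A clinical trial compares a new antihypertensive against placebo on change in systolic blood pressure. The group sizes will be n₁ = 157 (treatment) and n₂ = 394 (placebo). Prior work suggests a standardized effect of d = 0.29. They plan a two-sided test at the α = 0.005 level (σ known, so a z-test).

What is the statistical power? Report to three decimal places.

Power ≈ 0.605

Noncentrality parameter: δ = d / √(1/n₁ + 1/n₂) = 0.29 / √(1/157 + 1/394) = 3.0727
Two-sided α = 0.005 → critical value z_{0.0025} = 2.807.
Power = Φ(δ − 2.807) + Φ(−δ − 2.807) = Φ(0.266) + Φ(-5.880) = 0.6048 + 0.0000 = 0.6048.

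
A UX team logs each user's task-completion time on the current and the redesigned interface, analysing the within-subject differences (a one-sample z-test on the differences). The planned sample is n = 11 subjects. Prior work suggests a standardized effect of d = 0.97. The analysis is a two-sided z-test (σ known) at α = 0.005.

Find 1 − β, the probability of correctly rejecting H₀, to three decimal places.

Noncentrality parameter: δ = d·√n = 0.97 × √11 = 3.2171
Two-sided α = 0.005 → critical value z_{0.0025} = 2.807.
Power = Φ(δ − 2.807) + Φ(−δ − 2.807) = Φ(0.410) + Φ(-6.024) = 0.6591 + 0.0000 = 0.6591.

Power ≈ 0.659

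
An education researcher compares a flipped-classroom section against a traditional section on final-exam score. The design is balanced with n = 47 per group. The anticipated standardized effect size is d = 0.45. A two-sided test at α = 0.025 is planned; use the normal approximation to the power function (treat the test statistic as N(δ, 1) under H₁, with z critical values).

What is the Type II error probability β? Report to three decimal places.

Noncentrality parameter: δ = d·√(n/2) = 0.45 × √(47/2) = 2.1815
Two-sided α = 0.025 → critical value z_{0.0125} = 2.241.
Power = Φ(δ − 2.241) + Φ(−δ − 2.241) = Φ(-0.060) + Φ(-4.423) = 0.4761 + 0.0000 = 0.4761.
Type II error: β = 1 − power = 1 − 0.4761 = 0.5239.

β ≈ 0.524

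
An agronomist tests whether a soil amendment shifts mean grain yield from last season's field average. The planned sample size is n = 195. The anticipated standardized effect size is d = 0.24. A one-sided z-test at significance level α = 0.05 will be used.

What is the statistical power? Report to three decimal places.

Power ≈ 0.956

Noncentrality parameter: δ = d·√n = 0.24 × √195 = 3.3514
Critical value for a one-sided test at α = 0.05: z_α = 1.645.
Power = Φ(δ − 1.645) = Φ(1.707) = 0.9560.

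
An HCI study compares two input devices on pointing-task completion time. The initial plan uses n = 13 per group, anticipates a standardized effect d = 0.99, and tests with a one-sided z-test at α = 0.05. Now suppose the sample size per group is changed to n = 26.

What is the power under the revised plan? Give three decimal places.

Power ≈ 0.973

With n = 26 per group: δ = d·√(n/2) = 0.99 × √(26/2) = 3.5695. Critical value z_{0.05} = 1.645.
Revised power = Φ(δ − 1.645) = Φ(1.925) = 0.9729.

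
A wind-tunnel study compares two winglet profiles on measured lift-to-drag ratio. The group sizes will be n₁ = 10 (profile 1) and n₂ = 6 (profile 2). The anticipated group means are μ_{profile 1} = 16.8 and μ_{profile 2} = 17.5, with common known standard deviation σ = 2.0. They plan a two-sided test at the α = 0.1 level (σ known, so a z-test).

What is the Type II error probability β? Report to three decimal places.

Standardized effect: d = |μ_{profile 1} − μ_{profile 2}| / σ = |16.8 − 17.5| / 2.0 = 0.3500
Noncentrality parameter: δ = d / √(1/n₁ + 1/n₂) = 0.3500 / √(1/10 + 1/6) = 0.6778
Critical value for a two-sided test at α = 0.1: z_{α/2} = 1.645.
Power = Φ(δ − 1.645) + Φ(−δ − 1.645) = Φ(-0.967) + Φ(-2.323) = 0.1668 + 0.0101 = 0.1769.
Type II error: β = 1 − power = 1 − 0.1769 = 0.8231.

β ≈ 0.823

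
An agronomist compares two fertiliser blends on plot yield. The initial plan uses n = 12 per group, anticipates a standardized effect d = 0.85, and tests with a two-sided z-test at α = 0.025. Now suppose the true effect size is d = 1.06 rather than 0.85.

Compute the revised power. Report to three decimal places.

Power ≈ 0.639

With d = 1.06: δ = d·√(n/2) = 1.06 × √(12/2) = 2.5965. Critical value z_{0.0125} = 2.241.
Revised power = Φ(δ − 2.241) + Φ(−δ − 2.241) = Φ(0.355) + Φ(-4.838) = 0.6387 + 0.0000 = 0.6387.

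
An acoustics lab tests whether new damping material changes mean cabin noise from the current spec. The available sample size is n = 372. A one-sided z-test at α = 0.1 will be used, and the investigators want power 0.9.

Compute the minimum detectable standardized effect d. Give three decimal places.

Required noncentrality: δ = z_{0.1} + z_{0.10} = 1.282 + 1.282 = 2.563.
δ = d·√n ⇒ d = δ/√n = 2.563/√372 = 0.1329.

d ≈ 0.133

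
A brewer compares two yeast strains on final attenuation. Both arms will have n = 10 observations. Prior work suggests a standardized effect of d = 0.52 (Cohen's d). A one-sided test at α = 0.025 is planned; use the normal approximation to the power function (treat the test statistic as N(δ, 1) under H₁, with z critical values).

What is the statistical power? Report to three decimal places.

Noncentrality parameter: δ = d·√(n/2) = 0.52 × √(10/2) = 1.1628
Critical value for a one-sided test at α = 0.025: z_α = 1.960.
Power = Φ(δ − 1.960) = Φ(-0.797) = 0.2127.

Power ≈ 0.213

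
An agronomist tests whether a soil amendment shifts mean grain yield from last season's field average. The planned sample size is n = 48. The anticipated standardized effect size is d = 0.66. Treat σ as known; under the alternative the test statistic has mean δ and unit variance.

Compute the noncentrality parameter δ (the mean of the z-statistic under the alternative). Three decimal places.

δ ≈ 4.573

The noncentrality parameter scales effect size by the design's sample-size factor: δ = d·√n = 0.66 × √48 = 4.5726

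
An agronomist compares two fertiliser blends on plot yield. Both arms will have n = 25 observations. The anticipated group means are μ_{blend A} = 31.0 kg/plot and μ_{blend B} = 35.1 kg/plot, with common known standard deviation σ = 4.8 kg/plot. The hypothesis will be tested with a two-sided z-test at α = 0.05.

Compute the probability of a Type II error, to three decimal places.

Standardized effect: d = |μ_{blend A} − μ_{blend B}| / σ = |31.0 − 35.1| / 4.8 = 0.8542
Noncentrality parameter: δ = d·√(n/2) = 0.8542 × √(25/2) = 3.0199
Two-sided α = 0.05 → critical value z_{0.025} = 1.960.
Power = Φ(δ − 1.960) + Φ(−δ − 1.960) = Φ(1.060) + Φ(-4.980) = 0.8554 + 0.0000 = 0.8554.
Type II error: β = 1 − power = 1 − 0.8554 = 0.1446.

β ≈ 0.145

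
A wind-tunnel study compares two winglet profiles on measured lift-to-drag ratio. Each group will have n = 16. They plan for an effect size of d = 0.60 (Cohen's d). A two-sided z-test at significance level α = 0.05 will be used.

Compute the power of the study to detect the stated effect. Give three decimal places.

Noncentrality parameter: δ = d·√(n/2) = 0.60 × √(16/2) = 1.6971
Two-sided α = 0.05 → critical value z_{0.025} = 1.960.
Power = Φ(δ − 1.960) + Φ(−δ − 1.960) = Φ(-0.263) + Φ(-3.657) = 0.3963 + 0.0001 = 0.3964.

Power ≈ 0.396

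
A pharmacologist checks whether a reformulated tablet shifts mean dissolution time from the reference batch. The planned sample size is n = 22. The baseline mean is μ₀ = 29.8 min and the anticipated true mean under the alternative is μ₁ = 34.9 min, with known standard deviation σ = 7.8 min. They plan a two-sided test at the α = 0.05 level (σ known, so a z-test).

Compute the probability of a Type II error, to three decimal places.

β ≈ 0.134

Standardized effect: d = |μ₁ − μ₀| / σ = |34.9 − 29.8| / 7.8 = 0.6538
Noncentrality parameter: δ = d·√n = 0.6538 × √22 = 3.0668
Two-sided α = 0.05 → critical value z_{0.025} = 1.960.
Power = Φ(δ − 1.960) + Φ(−δ − 1.960) = Φ(1.107) + Φ(-5.027) = 0.8658 + 0.0000 = 0.8658.
Type II error: β = 1 − power = 1 − 0.8658 = 0.1342.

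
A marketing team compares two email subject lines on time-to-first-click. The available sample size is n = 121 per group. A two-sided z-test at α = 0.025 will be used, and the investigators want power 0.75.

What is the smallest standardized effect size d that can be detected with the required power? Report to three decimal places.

Required noncentrality: δ = z_{0.0125} + z_{0.25} = 2.241 + 0.674 = 2.916.
(Lower-tail contribution to power is negligible for δ > 0.)
δ = d·√(n/2) ⇒ d = δ/√(n/2) = 2.916/√(121/2) = 0.3749.

d ≈ 0.375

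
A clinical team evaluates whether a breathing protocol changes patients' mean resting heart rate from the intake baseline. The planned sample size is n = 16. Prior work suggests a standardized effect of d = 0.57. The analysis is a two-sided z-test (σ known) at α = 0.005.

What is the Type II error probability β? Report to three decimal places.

Noncentrality parameter: δ = d·√n = 0.57 × √16 = 2.2800
Critical value for a two-sided test at α = 0.005: z_{α/2} = 2.807.
Power = Φ(δ − 2.807) + Φ(−δ − 2.807) = Φ(-0.527) + Φ(-5.087) = 0.2991 + 0.0000 = 0.2991.
Type II error: β = 1 − power = 1 − 0.2991 = 0.7009.

β ≈ 0.701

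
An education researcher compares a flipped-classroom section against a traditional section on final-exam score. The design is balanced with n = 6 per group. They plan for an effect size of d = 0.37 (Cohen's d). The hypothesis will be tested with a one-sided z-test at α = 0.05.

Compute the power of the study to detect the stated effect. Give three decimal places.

Power ≈ 0.158

Noncentrality parameter: λ = d·√(n/2) = 0.37 × √(6/2) = 0.6409
Critical value for a one-sided test at α = 0.05: z_α = 1.645.
Power = P(Z > 1.645 − λ) = Φ(-1.004) = 0.1577.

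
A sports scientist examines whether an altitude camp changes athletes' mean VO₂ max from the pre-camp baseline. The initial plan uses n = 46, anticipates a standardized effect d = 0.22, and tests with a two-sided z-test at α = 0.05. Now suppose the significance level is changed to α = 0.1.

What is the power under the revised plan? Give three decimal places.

Power ≈ 0.440

δ = d·√n = 0.22 × √46 = 1.4921 (unchanged). New critical value: z_{0.05} = 1.645.
Revised power = Φ(δ − 1.645) + Φ(−δ − 1.645) = Φ(-0.153) + Φ(-3.137) = 0.4393 + 0.0009 = 0.4402.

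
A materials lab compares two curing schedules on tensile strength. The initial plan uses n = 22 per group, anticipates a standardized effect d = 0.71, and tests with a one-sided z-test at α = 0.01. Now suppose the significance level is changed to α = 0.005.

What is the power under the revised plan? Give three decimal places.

δ = d·√(n/2) = 0.71 × √(22/2) = 2.3548 (unchanged). New critical value: z_{0.005} = 2.576.
Revised power = P(Z > 2.576 − δ) = Φ(-0.221) = 0.4125.

Power ≈ 0.413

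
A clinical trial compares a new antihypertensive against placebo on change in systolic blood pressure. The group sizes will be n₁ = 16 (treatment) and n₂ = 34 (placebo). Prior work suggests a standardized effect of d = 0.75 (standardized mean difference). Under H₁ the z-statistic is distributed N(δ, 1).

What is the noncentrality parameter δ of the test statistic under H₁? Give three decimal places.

δ = d / √(1/n₁ + 1/n₂) = 0.75 / √(1/16 + 1/34) = 2.4739

δ ≈ 2.474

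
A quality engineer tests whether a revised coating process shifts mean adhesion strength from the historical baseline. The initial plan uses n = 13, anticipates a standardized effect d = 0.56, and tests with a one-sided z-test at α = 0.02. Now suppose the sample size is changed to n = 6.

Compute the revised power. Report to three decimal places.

With n = 6: δ = d·√n = 0.56 × √6 = 1.3717. Critical value z_{0.02} = 2.054.
Revised power = P(Z > 2.054 − δ) = Φ(-0.682) = 0.2476.

Power ≈ 0.248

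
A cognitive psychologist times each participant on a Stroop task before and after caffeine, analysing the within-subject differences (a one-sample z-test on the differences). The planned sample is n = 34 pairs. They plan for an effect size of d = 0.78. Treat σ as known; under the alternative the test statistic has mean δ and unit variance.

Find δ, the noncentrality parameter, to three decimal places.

The noncentrality parameter scales effect size by the design's sample-size factor: δ = d·√n = 0.78 × √34 = 4.5481

δ ≈ 4.548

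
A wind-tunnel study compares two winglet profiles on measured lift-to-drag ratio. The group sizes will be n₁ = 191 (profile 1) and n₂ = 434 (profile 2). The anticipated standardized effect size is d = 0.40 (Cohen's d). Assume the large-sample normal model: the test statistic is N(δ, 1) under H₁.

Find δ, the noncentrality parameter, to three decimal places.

δ ≈ 4.607

δ = d / √(1/n₁ + 1/n₂) = 0.40 / √(1/191 + 1/434) = 4.6066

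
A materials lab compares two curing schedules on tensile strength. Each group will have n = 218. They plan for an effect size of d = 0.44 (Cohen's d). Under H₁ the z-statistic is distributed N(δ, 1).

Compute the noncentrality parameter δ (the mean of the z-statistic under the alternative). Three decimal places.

The noncentrality parameter scales effect size by the design's sample-size factor: δ = d·√(n/2) = 0.44 × √(218/2) = 4.5937

δ ≈ 4.594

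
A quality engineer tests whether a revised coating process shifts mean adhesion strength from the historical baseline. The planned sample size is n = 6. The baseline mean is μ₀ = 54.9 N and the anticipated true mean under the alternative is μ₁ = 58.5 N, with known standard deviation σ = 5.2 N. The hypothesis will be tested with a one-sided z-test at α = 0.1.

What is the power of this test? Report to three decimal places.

Standardized effect: d = |μ₁ − μ₀| / σ = |58.5 − 54.9| / 5.2 = 0.6923
Noncentrality parameter: δ = d·√n = 0.6923 × √6 = 1.6958
Critical value for a one-sided test at α = 0.1: z_α = 1.282.
Power = P(Z > 1.282 − δ) = Φ(0.414) = 0.6607.

Power ≈ 0.661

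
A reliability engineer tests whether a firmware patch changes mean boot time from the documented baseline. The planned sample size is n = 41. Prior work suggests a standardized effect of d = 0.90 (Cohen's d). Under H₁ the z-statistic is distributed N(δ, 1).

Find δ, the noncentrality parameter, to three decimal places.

The noncentrality parameter scales effect size by the design's sample-size factor: δ = d·√n = 0.90 × √41 = 5.7628

δ ≈ 5.763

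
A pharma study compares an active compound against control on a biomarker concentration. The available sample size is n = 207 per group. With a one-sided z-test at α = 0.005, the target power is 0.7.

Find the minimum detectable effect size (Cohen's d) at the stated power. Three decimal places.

d ≈ 0.305

Required noncentrality: δ = z_{0.005} + z_{0.30} = 2.576 + 0.524 = 3.100.
δ = d·√(n/2) ⇒ d = δ/√(n/2) = 3.100/√(207/2) = 0.3047.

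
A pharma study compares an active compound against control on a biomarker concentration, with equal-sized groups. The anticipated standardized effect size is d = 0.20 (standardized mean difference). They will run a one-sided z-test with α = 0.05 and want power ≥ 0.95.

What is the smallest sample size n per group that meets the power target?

n = 542 per group

For power 0.95 need Φ(δ − z_{0.05}) = 0.95, so δ = z_{0.05} + z_{0.05} = 1.645 + 1.645 = 3.290.
δ = d·√(n/2) ⇒ n = 2(δ/d)² = 2 × (3.290 / 0.20)² = 541.11.
Round up to the next whole unit.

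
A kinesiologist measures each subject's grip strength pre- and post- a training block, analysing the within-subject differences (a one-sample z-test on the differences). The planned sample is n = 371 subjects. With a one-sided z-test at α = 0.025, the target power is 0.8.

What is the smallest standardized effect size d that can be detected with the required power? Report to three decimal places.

d ≈ 0.145

Required noncentrality: δ = z_{0.025} + z_{0.20} = 1.960 + 0.842 = 2.802.
δ = d·√n ⇒ d = δ/√n = 2.802/√371 = 0.1455.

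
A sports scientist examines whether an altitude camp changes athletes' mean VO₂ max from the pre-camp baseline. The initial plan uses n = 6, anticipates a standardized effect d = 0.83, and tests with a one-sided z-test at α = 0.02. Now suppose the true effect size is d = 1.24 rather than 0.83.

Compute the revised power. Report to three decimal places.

With d = 1.24: δ = d·√n = 1.24 × √6 = 3.0374. Critical value z_{0.02} = 2.054.
Revised power = Φ(δ − 2.054) = Φ(0.984) = 0.8373.

Power ≈ 0.837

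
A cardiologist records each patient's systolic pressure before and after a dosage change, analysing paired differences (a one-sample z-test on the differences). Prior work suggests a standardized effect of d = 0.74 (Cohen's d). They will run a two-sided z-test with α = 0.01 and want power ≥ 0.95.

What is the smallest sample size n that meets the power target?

Set Φ(δ − 2.576) = 0.95; then δ − 2.576 = Φ⁻¹(0.95) = 1.645, giving δ = 4.221.
(For δ > 0 the lower-tail rejection region contributes negligibly to power, so the one-term inversion is standard.)
δ = d·√n ⇒ n = (δ/d)² = (4.221 / 0.74)² = 32.53.
Round up to the next whole unit.

n = 33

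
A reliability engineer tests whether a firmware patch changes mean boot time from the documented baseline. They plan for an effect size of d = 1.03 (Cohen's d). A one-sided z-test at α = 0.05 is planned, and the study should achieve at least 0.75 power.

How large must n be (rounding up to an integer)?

Set Φ(δ − 1.645) = 0.75; then δ − 1.645 = Φ⁻¹(0.75) = 0.674, giving δ = 2.319.
δ = d·√n ⇒ n = (δ/d)² = (2.319 / 1.03)² = 5.07.
Rounding up, n = 6.

n = 6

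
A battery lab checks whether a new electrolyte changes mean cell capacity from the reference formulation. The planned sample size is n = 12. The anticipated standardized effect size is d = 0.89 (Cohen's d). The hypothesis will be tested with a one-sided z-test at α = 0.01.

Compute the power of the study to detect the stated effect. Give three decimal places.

Noncentrality parameter: δ = d·√n = 0.89 × √12 = 3.0831
Critical value for a one-sided test at α = 0.01: z_α = 2.326.
Power = Φ(δ − 2.326) = Φ(0.757) = 0.7754.

Power ≈ 0.775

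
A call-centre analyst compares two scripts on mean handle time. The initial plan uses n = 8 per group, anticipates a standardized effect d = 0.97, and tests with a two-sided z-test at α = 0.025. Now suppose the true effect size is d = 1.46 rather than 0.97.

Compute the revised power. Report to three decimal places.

Power ≈ 0.751

With d = 1.46: δ = d·√(n/2) = 1.46 × √(8/2) = 2.9200. Critical value z_{0.0125} = 2.241.
Revised power = Φ(δ − 2.241) + Φ(−δ − 2.241) = Φ(0.679) + Φ(-5.161) = 0.7513 + 0.0000 = 0.7513.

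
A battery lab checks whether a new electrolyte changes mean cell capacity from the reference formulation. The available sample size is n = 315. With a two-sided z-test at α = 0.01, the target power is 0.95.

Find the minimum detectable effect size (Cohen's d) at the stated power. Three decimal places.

Required noncentrality: δ = z_{0.005} + z_{0.05} = 2.576 + 1.645 = 4.221.
(Lower-tail contribution to power is negligible for δ > 0.)
δ = d·√n ⇒ d = δ/√n = 4.221/√315 = 0.2378.

d ≈ 0.238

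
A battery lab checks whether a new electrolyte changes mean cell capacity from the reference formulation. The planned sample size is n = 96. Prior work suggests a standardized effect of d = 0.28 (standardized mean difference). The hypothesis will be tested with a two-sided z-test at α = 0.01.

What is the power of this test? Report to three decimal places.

Power ≈ 0.567

Noncentrality parameter: δ = d·√n = 0.28 × √96 = 2.7434
Critical value for a two-sided test at α = 0.01: z_{α/2} = 2.576.
Power = Φ(δ − 2.576) + Φ(−δ − 2.576) = Φ(0.168) + Φ(-5.319) = 0.5666 + 0.0000 = 0.5666.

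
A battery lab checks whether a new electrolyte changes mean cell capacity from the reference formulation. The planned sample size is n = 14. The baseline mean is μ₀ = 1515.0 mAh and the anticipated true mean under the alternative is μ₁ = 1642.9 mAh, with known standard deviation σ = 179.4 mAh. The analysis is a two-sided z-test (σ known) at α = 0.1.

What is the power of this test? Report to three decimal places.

Standardized effect: d = |μ₁ − μ₀| / σ = |1642.9 − 1515.0| / 179.4 = 0.7129
Noncentrality parameter: δ = d·√n = 0.7129 × √14 = 2.6675
Critical value for a two-sided test at α = 0.1: z_{α/2} = 1.645.
Power = Φ(δ − 1.645) + Φ(−δ − 1.645) = Φ(1.023) + Φ(-4.312) = 0.8468 + 0.0000 = 0.8468.

Power ≈ 0.847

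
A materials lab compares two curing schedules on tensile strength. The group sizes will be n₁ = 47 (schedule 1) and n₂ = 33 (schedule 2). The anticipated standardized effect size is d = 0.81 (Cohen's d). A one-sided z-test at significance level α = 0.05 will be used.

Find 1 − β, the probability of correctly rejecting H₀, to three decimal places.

Power ≈ 0.973

Noncentrality parameter: δ = d / √(1/n₁ + 1/n₂) = 0.81 / √(1/47 + 1/33) = 3.5665
Critical value for a one-sided test at α = 0.05: z_α = 1.645.
Power = P(Z > 1.645 − δ) = Φ(1.922) = 0.9727.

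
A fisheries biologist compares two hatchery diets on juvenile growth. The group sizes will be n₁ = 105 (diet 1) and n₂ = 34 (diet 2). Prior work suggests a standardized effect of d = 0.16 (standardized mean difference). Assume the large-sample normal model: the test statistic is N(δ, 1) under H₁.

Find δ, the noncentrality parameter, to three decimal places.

The noncentrality parameter scales effect size by the design's sample-size factor: δ = d / √(1/n₁ + 1/n₂) = 0.16 / √(1/105 + 1/34) = 0.8109

δ ≈ 0.811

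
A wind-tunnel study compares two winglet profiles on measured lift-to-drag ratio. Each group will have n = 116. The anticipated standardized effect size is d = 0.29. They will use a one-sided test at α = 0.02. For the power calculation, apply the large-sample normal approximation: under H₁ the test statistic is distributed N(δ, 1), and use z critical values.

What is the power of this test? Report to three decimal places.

Power ≈ 0.562

Noncentrality parameter: δ = d·√(n/2) = 0.29 × √(116/2) = 2.2086
One-sided α = 0.02 → critical value z_{0.02} = 2.054.
Power = P(Z > 2.054 − δ) = Φ(0.155) = 0.5615.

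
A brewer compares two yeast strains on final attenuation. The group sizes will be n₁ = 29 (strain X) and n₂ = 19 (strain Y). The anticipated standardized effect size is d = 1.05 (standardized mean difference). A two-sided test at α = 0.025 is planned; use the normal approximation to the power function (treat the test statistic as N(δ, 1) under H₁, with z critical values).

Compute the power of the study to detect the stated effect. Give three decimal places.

Noncentrality parameter: δ = d / √(1/n₁ + 1/n₂) = 1.05 / √(1/29 + 1/19) = 3.5575
Two-sided α = 0.025 → critical value z_{0.0125} = 2.241.
Power = Φ(δ − 2.241) + Φ(−δ − 2.241) = Φ(1.316) + Φ(-5.799) = 0.9059 + 0.0000 = 0.9059.

Power ≈ 0.906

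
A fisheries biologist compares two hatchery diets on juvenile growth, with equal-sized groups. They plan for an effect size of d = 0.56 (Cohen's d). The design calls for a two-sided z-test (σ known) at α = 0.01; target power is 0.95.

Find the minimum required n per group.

For power 0.95 need Φ(δ − z_{0.005}) = 0.95, so δ = z_{0.005} + z_{0.05} = 2.576 + 1.645 = 4.221.
(For δ > 0 the lower-tail rejection region contributes negligibly to power, so the one-term inversion is standard.)
δ = d·√(n/2) ⇒ n = 2(δ/d)² = 2 × (4.221 / 0.56)² = 113.61.
Rounding up, n = 114 per group.

n = 114 per group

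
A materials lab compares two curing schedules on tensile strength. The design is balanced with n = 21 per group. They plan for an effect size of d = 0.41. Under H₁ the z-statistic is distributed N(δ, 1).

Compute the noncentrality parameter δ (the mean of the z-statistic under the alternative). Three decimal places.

The noncentrality parameter scales effect size by the design's sample-size factor: δ = d·√(n/2) = 0.41 × √(21/2) = 1.3286

δ ≈ 1.329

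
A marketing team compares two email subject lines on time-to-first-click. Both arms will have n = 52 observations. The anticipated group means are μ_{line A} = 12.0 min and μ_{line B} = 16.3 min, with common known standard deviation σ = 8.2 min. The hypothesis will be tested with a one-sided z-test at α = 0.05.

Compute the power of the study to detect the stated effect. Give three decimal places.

Power ≈ 0.848

Standardized effect: d = |μ_{line A} − μ_{line B}| / σ = |12.0 − 16.3| / 8.2 = 0.5244
Noncentrality parameter: δ = d·√(n/2) = 0.5244 × √(52/2) = 2.6739
Critical value for a one-sided test at α = 0.05: z_α = 1.645.
Power = P(Z > 1.645 − δ) = Φ(1.029) = 0.8483.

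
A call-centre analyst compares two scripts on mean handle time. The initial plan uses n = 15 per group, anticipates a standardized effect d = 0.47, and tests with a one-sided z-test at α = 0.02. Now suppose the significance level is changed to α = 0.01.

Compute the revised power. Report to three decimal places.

δ = d·√(n/2) = 0.47 × √(15/2) = 1.2871 (unchanged). New critical value: z_{0.01} = 2.326.
Revised power = Φ(δ − 2.326) = Φ(-1.039) = 0.1494.

Power ≈ 0.149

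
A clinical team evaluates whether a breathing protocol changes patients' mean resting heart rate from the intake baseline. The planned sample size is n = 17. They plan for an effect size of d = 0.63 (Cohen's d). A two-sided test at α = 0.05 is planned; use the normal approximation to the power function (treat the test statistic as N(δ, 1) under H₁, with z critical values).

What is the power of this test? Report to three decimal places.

Power ≈ 0.738

Noncentrality parameter: δ = d·√n = 0.63 × √17 = 2.5976
Critical value for a two-sided test at α = 0.05: z_{α/2} = 1.960.
Power = Φ(δ − 1.960) + Φ(−δ − 1.960) = Φ(0.638) + Φ(-4.558) = 0.7381 + 0.0000 = 0.7381.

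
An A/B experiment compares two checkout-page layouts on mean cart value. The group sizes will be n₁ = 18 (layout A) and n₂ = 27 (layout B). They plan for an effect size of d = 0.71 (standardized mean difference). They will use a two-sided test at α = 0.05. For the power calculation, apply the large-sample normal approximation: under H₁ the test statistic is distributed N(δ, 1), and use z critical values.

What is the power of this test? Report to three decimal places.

Power ≈ 0.646

Noncentrality parameter: λ = d / √(1/n₁ + 1/n₂) = 0.71 / √(1/18 + 1/27) = 2.3333
Critical value for a two-sided test at α = 0.05: z_{α/2} = 1.960.
Power = Φ(λ − 1.960) + Φ(−λ − 1.960) = Φ(0.373) + Φ(-4.293) = 0.6456 + 0.0000 = 0.6456.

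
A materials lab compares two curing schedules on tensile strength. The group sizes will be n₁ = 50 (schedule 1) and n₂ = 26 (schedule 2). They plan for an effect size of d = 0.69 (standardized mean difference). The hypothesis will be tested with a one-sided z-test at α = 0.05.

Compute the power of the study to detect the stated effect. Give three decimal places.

Noncentrality parameter: δ = d / √(1/n₁ + 1/n₂) = 0.69 / √(1/50 + 1/26) = 2.8537
One-sided α = 0.05 → critical value z_{0.05} = 1.645.
Power = P(Z > 1.645 − δ) = Φ(1.209) = 0.8866.

Power ≈ 0.887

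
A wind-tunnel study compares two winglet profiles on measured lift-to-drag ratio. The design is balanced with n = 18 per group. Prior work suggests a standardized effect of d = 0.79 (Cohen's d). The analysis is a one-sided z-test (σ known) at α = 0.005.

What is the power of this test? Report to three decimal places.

Power ≈ 0.418

Noncentrality parameter: δ = d·√(n/2) = 0.79 × √(18/2) = 2.3700
One-sided α = 0.005 → critical value z_{0.005} = 2.576.
Power = P(Z > 2.576 − δ) = Φ(-0.206) = 0.4185.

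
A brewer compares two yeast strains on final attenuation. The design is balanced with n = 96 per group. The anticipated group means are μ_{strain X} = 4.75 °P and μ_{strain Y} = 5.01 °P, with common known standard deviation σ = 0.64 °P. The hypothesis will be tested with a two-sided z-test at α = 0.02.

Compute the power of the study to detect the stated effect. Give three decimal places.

Power ≈ 0.687

Standardized effect: d = |μ_{strain X} − μ_{strain Y}| / σ = |4.75 − 5.01| / 0.64 = 0.4062
Noncentrality parameter: δ = d·√(n/2) = 0.4062 × √(96/2) = 2.8146
Critical value for a two-sided test at α = 0.02: z_{α/2} = 2.326.
Power = Φ(δ − 2.326) + Φ(−δ − 2.326) = Φ(0.488) + Φ(-5.141) = 0.6873 + 0.0000 = 0.6873.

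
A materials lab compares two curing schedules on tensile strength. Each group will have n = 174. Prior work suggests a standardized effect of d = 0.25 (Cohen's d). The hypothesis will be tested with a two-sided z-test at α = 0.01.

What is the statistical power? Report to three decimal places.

Power ≈ 0.404

Noncentrality parameter: δ = d·√(n/2) = 0.25 × √(174/2) = 2.3318
Critical value for a two-sided test at α = 0.01: z_{α/2} = 2.576.
Power = Φ(δ − 2.576) + Φ(−δ − 2.576) = Φ(-0.244) + Φ(-4.908) = 0.4036 + 0.0000 = 0.4036.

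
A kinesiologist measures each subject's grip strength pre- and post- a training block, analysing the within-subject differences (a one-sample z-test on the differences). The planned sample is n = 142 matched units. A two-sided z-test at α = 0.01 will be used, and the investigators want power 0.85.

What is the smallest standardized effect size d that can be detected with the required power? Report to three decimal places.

d ≈ 0.303

Need Φ(δ − 2.576) = 0.85, so δ = 2.576 + 1.036 = 3.612.
(The second rejection-region term Φ(−δ − z_{α/2}) is negligible and dropped.)
δ = d·√n ⇒ d = δ/√n = 3.612/√142 = 0.3031.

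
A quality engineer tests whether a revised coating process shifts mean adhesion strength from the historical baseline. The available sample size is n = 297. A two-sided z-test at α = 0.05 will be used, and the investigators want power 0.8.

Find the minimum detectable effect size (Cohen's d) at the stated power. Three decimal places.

Need Φ(δ − 1.960) = 0.8, so δ = 1.960 + 0.842 = 2.802.
(The second rejection-region term Φ(−δ − z_{α/2}) is negligible and dropped.)
δ = d·√n ⇒ d = δ/√n = 2.802/√297 = 0.1626.

d ≈ 0.163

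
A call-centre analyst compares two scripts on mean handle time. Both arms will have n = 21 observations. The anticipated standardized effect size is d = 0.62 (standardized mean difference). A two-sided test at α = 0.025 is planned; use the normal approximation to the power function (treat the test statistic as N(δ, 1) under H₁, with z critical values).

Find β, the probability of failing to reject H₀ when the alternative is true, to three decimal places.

β ≈ 0.592

Noncentrality parameter: δ = d·√(n/2) = 0.62 × √(21/2) = 2.0090
Critical value for a two-sided test at α = 0.025: z_{α/2} = 2.241.
Power = Φ(δ − 2.241) + Φ(−δ − 2.241) = Φ(-0.232) + Φ(-4.250) = 0.4081 + 0.0000 = 0.4081.
Type II error: β = 1 − power = 1 − 0.4081 = 0.5919.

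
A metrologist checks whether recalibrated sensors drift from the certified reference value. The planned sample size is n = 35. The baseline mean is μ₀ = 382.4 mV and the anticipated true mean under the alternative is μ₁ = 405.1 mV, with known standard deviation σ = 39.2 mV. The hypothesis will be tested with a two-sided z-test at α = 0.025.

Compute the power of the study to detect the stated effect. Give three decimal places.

Standardized effect: d = |μ₁ − μ₀| / σ = |405.1 − 382.4| / 39.2 = 0.5791
Noncentrality parameter: λ = d·√n = 0.5791 × √35 = 3.4259
Two-sided α = 0.025 → critical value z_{0.0125} = 2.241.
Power = Φ(λ − 2.241) + Φ(−λ − 2.241) = Φ(1.184) + Φ(-5.667) = 0.8819 + 0.0000 = 0.8819.

Power ≈ 0.882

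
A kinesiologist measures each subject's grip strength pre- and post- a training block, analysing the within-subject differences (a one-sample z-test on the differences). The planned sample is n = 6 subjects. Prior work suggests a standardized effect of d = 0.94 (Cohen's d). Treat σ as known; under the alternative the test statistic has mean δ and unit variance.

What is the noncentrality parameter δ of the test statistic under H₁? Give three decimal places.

δ ≈ 2.303

The noncentrality parameter scales effect size by the design's sample-size factor: δ = d·√n = 0.94 × √6 = 2.3025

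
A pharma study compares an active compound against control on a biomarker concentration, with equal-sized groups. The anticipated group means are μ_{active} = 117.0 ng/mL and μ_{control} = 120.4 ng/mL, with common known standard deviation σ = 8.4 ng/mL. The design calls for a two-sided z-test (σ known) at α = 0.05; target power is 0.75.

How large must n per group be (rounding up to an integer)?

n = 85 per group

Standardized effect: d = |μ_{active} − μ_{control}| / σ = |117.0 − 120.4| / 8.4 = 0.4048
For power 0.75 need Φ(δ − z_{0.025}) = 0.75, so δ = z_{0.025} + z_{0.25} = 1.960 + 0.674 = 2.634.
(For δ > 0 the lower-tail rejection region contributes negligibly to power, so the one-term inversion is standard.)
δ = d·√(n/2) ⇒ n = 2(δ/d)² = 2 × (2.634 / 0.4048)² = 84.73.
Rounding up, n = 85 per group.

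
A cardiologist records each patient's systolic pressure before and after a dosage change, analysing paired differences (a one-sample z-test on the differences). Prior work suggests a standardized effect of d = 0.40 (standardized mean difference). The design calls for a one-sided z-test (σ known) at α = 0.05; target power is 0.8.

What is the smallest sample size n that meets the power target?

Set Φ(δ − 1.645) = 0.8; then δ − 1.645 = Φ⁻¹(0.8) = 0.842, giving δ = 2.486.
δ = d·√n ⇒ n = (δ/d)² = (2.486 / 0.40)² = 38.64.
Rounding up, n = 39.

n = 39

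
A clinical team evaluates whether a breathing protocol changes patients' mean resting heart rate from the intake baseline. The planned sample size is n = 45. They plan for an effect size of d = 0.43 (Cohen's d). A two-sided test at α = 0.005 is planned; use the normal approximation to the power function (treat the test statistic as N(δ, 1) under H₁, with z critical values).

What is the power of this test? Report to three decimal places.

Power ≈ 0.531

Noncentrality parameter: δ = d·√n = 0.43 × √45 = 2.8845
Two-sided α = 0.005 → critical value z_{0.0025} = 2.807.
Power = Φ(δ − 2.807) + Φ(−δ − 2.807) = Φ(0.077) + Φ(-5.692) = 0.5309 + 0.0000 = 0.5309.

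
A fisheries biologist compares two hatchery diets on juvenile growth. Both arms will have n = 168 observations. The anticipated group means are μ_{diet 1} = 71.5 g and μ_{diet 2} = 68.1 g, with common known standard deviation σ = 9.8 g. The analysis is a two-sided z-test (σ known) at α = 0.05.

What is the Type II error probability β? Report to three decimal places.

Standardized effect: d = |μ_{diet 1} − μ_{diet 2}| / σ = |71.5 − 68.1| / 9.8 = 0.3469
Noncentrality parameter: δ = d·√(n/2) = 0.3469 × √(168/2) = 3.1797
Critical value for a two-sided test at α = 0.05: z_{α/2} = 1.960.
Power = Φ(δ − 1.960) + Φ(−δ − 1.960) = Φ(1.220) + Φ(-5.140) = 0.8887 + 0.0000 = 0.8887.
Type II error: β = 1 − power = 1 − 0.8887 = 0.1113.

β ≈ 0.111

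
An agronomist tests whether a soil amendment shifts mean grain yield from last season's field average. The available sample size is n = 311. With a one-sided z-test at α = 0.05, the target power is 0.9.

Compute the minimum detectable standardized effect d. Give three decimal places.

d ≈ 0.166

Need Φ(δ − 1.645) = 0.9, so δ = 1.645 + 1.282 = 2.926.
δ = d·√n ⇒ d = δ/√n = 2.926/√311 = 0.1659.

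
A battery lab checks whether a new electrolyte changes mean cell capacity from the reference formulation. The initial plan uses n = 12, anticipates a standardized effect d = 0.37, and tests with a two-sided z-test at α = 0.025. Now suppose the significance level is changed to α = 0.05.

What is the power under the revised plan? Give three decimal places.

Power ≈ 0.249

δ = d·√n = 0.37 × √12 = 1.2817 (unchanged). New critical value: z_{0.025} = 1.960.
Revised power = Φ(δ − 1.960) + Φ(−δ − 1.960) = Φ(-0.678) + Φ(-3.242) = 0.2488 + 0.0006 = 0.2494.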